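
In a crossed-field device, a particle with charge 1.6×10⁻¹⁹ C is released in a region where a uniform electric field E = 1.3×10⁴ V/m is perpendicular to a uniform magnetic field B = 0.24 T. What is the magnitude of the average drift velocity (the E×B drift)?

The E×B drift speed is v_d = E/B.
v_d = 1.3×10⁴/0.24 = 5.4×10⁴ m/s.

v_d ≈ 5.4×10⁴ m/s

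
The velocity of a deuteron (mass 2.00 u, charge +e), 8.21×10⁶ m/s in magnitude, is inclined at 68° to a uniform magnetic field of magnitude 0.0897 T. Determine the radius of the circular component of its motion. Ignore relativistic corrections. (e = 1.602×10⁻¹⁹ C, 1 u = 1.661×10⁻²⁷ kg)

r ≈ 1.76 m

v⊥ = v sinθ = 8.21×10⁶·sin68° ≈ 7.612×10⁶ m/s.
r = m v⊥/(|q|B) = (3.322×10⁻²⁷)(7.612×10⁶)/((1.602×10⁻¹⁹)(0.0897)) ≈ 1.76 m.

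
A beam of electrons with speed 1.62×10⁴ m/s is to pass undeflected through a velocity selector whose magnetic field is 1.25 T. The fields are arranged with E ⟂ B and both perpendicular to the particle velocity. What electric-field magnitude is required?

E = 2.02×10⁴ V/m

For straight-line motion qE = qvB, so E = vB.
E = 1.62×10⁴ × 1.25 = 2.02×10⁴ V/m.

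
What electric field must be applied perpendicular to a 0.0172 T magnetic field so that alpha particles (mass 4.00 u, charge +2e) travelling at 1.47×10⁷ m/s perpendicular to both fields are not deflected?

For straight-line motion qE = qvB, so E = vB.
E = 1.47×10⁷ × 0.0172 = 2.53×10⁵ V/m.

E = 2.53×10⁵ V/m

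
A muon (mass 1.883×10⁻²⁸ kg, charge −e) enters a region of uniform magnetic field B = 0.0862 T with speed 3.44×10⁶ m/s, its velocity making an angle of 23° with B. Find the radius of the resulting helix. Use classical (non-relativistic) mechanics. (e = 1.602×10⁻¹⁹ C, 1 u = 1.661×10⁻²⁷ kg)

r ≈ 0.0183 m

v⊥ = v sinθ = 3.44×10⁶·sin23° ≈ 1.344×10⁶ m/s.
r = m v⊥/(|q|B) = (1.883×10⁻²⁸)(1.344×10⁶)/((1.602×10⁻¹⁹)(0.0862)) ≈ 0.0183 m.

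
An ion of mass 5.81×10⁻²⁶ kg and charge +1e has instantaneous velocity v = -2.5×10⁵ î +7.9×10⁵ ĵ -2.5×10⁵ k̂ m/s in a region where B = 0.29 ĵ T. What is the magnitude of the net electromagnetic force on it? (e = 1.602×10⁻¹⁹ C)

|F| ≈ 1.64×10⁻¹⁴ N

v×B = (7.25×10⁴, 0, -7.25×10⁴) N/C.
F = q v×B = (1.602×10⁻¹⁹ C)·(7.25×10⁴, 0, -7.25×10⁴) = (1.16×10⁻¹⁴, 0, -1.16×10⁻¹⁴) N.
|F| = 1.64×10⁻¹⁴ N.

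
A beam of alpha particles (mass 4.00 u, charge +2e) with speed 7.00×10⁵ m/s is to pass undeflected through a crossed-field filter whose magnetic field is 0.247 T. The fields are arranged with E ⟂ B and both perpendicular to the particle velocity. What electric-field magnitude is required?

E = 1.73×10⁵ V/m

For straight-line motion qE = qvB, so E = vB.
E = 7.00×10⁵ × 0.247 = 1.73×10⁵ V/m.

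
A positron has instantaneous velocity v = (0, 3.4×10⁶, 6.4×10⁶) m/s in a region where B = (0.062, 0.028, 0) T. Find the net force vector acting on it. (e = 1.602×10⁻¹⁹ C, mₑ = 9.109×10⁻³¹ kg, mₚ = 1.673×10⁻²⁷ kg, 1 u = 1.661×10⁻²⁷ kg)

F ≈ (-2.87×10⁻¹⁴, 6.36×10⁻¹⁴, -3.38×10⁻¹⁴) N

v×B = (-1.79×10⁵, 3.97×10⁵, -2.11×10⁵) N/C.
F = q v×B = (1.602×10⁻¹⁹ C)·(-1.79×10⁵, 3.97×10⁵, -2.11×10⁵) = (-2.87×10⁻¹⁴, 6.36×10⁻¹⁴, -3.38×10⁻¹⁴) N.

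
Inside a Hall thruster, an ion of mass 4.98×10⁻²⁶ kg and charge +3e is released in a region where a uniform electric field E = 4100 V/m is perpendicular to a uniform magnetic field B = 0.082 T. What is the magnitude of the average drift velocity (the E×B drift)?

v_d ≈ 5.0×10⁴ m/s

The E×B drift speed is v_d = E/B.
v_d = 4100/0.082 = 5.0×10⁴ m/s.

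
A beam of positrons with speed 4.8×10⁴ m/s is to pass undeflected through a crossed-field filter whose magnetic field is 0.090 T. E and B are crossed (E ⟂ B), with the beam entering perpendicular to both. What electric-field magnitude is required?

E = 4300 V/m

For straight-line motion qE = qvB, so E = vB.
E = 4.8×10⁴ × 0.090 = 4300 V/m.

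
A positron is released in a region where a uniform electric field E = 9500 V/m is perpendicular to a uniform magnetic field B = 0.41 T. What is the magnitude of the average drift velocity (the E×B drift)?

v_d ≈ 2.3×10⁴ m/s

The E×B drift speed is v_d = E/B.
v_d = 9500/0.41 = 2.3×10⁴ m/s.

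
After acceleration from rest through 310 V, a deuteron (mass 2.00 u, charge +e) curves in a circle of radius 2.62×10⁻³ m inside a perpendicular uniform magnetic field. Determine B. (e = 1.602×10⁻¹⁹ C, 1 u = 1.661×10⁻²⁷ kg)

v = √(2|q|V/m) = √(2·1.602×10⁻¹⁹·310/3.322×10⁻²⁷) ≈ 1.729×10⁵ m/s.
B = mv/(|q|r) = (3.322×10⁻²⁷)(1.729×10⁵)/((1.602×10⁻¹⁹)(2.62×10⁻³)) ≈ 1.37 T.

B ≈ 1.37 T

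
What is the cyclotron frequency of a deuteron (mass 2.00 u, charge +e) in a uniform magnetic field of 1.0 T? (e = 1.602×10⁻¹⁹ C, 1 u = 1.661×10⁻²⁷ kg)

f ≈ 7.7×10⁶ Hz

f = |q|B/(2πm).
f = (1.602×10⁻¹⁹)(1.0)/(2π·3.322×10⁻²⁷) ≈ 7.7×10⁶ Hz.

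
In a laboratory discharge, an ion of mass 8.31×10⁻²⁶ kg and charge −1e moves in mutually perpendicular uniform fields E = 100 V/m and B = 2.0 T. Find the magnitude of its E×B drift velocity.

v_d ≈ 50 m/s

The E×B drift speed is v_d = E/B.
v_d = 100/2.0 = 50 m/s.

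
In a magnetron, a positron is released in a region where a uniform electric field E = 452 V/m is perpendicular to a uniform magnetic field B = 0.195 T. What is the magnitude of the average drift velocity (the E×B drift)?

v_d ≈ 2320 m/s

The E×B drift speed is v_d = E/B.
v_d = 452/0.195 = 2320 m/s.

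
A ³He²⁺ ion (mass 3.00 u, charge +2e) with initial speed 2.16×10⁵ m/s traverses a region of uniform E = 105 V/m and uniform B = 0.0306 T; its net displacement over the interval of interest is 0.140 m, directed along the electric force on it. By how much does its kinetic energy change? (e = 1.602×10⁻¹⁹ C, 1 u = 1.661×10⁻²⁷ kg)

The magnetic force is always ⟂ v and does no work; only the electric force changes KE.
ΔKE = F_E · d = |q|E d = (3.204×10⁻¹⁹)(105)(0.140) ≈ 4.71×10⁻¹⁸ J.

ΔKE ≈ 4.71×10⁻¹⁸ J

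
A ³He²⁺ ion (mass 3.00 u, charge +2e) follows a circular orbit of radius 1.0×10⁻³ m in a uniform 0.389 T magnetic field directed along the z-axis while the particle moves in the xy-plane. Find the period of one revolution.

The cyclotron period depends only on m, q, B: T = 2πm/(|q|B).
T = 2π(4.983×10⁻²⁷)/((3.204×10⁻¹⁹)(0.389)) ≈ 2.51×10⁻⁷ s.

T ≈ 2.51×10⁻⁷ s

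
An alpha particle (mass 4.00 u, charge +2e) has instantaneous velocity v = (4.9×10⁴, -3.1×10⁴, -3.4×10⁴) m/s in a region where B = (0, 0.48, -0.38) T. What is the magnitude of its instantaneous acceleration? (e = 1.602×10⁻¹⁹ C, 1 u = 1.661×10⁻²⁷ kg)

v×B = (2.81×10⁴, 1.86×10⁴, 2.35×10⁴) N/C.
F = q v×B = (3.204×10⁻¹⁹ C)·(2.81×10⁴, 1.86×10⁴, 2.35×10⁴) = (9.00×10⁻¹⁵, 5.97×10⁻¹⁵, 7.54×10⁻¹⁵) N.
|a| = |F|/m = 1.317×10⁻¹⁴/6.644×10⁻²⁷ ≈ 1.98×10¹² m/s².

|a| ≈ 1.98×10¹² m/s²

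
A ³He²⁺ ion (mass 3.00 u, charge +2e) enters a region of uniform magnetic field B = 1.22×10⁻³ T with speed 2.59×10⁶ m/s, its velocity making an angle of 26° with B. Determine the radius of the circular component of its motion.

v⊥ = v sinθ = 2.59×10⁶·sin26° ≈ 1.135×10⁶ m/s.
r = m v⊥/(|q|B) = (4.983×10⁻²⁷)(1.135×10⁶)/((3.204×10⁻¹⁹)(1.22×10⁻³)) ≈ 14.5 m.

r ≈ 14.5 m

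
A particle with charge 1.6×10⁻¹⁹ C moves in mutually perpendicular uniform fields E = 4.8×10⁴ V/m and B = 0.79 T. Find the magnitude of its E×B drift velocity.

The steady drift has the magnetic force balancing the electric force, so v_d = E/B.
v_d = 4.8×10⁴/0.79 = 6.1×10⁴ m/s.

v_d ≈ 6.1×10⁴ m/s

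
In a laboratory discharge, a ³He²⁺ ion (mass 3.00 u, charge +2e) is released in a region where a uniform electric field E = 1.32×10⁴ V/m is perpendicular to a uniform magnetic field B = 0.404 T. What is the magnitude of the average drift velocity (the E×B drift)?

v_d ≈ 3.27×10⁴ m/s

The steady drift has the magnetic force balancing the electric force, so v_d = E/B.
v_d = 1.32×10⁴/0.404 = 3.27×10⁴ m/s.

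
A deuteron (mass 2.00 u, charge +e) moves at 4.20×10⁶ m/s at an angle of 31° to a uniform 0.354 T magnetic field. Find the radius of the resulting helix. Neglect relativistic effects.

v⊥ = v sinθ = 4.20×10⁶·sin31° ≈ 2.163×10⁶ m/s.
r = m v⊥/(|q|B) = (3.322×10⁻²⁷)(2.163×10⁶)/((1.602×10⁻¹⁹)(0.354)) ≈ 0.127 m.

r ≈ 0.127 m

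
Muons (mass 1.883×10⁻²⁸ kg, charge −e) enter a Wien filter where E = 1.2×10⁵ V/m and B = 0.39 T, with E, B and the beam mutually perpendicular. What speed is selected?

v = 3.1×10⁵ m/s

For undeflected motion the electric and magnetic forces balance: qE = qvB.
v = E/B = 1.2×10⁵/0.39 = 3.1×10⁵ m/s.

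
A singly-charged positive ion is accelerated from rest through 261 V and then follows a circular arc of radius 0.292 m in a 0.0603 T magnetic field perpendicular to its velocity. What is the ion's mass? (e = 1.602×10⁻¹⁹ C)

Combine |q|V = ½mv² and r = mv/(|q|B): eliminate v to get m = qB²r²/(2V).
m = (1.602×10⁻¹⁹)(0.0603)²(0.292)²/(2·261) ≈ 9.51×10⁻²⁶ kg.

m ≈ 9.51×10⁻²⁶ kg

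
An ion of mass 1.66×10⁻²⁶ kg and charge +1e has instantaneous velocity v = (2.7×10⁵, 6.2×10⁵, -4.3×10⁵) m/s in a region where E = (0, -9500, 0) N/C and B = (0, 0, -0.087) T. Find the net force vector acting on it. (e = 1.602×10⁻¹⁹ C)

v×B = (-5.39×10⁴, 2.35×10⁴, 0) N/C.
E + v×B = (-5.39×10⁴, 1.40×10⁴, 0) N/C.
F = q(E + v×B) = (1.602×10⁻¹⁹ C)·(-5.39×10⁴, 1.40×10⁴, 0) = (-8.64×10⁻¹⁵, 2.24×10⁻¹⁵, 0) N.

F ≈ (-8.64×10⁻¹⁵, 2.24×10⁻¹⁵, 0) N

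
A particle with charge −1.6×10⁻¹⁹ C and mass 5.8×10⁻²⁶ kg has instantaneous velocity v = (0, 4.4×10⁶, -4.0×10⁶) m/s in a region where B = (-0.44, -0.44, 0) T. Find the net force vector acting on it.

v×B = (-1.76×10⁶, 1.76×10⁶, 1.94×10⁶) N/C.
F = q v×B = (−1.6×10⁻¹⁹ C)·(-1.76×10⁶, 1.76×10⁶, 1.94×10⁶) = (2.82×10⁻¹³, -2.82×10⁻¹³, -3.10×10⁻¹³) N.

F ≈ (2.82×10⁻¹³, -2.82×10⁻¹³, -3.10×10⁻¹³) N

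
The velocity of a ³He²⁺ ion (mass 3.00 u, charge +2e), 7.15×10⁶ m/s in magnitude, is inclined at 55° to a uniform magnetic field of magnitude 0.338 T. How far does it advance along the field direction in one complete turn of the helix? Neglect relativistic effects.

v∥ = v cosθ = 7.15×10⁶·cos55° ≈ 4.101×10⁶ m/s.
T = 2πm/(|q|B) = 2π(4.983×10⁻²⁷)/((3.204×10⁻¹⁹)(0.338)) ≈ 2.891×10⁻⁷ s.
pitch = v∥ T = (4.101×10⁶)(2.891×10⁻⁷) ≈ 1.19 m.

p ≈ 1.19 m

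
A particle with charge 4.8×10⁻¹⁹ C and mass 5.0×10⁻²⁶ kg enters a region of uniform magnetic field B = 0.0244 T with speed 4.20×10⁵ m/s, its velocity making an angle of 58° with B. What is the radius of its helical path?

r ≈ 1.52 m

v⊥ = v sinθ = 4.20×10⁵·sin58° ≈ 3.562×10⁵ m/s.
r = m v⊥/(|q|B) = (5.0×10⁻²⁶)(3.562×10⁵)/((4.8×10⁻¹⁹)(0.0244)) ≈ 1.52 m.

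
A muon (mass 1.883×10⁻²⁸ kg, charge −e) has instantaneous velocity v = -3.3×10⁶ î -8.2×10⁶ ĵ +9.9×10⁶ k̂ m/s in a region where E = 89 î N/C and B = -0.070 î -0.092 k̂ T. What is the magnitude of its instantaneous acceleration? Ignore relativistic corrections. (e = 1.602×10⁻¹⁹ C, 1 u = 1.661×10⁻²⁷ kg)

v×B = (7.54×10⁵, -9.97×10⁵, -5.74×10⁵) N/C.
E + v×B = (7.54×10⁵, -9.97×10⁵, -5.74×10⁵) N/C.
F = q(E + v×B) = (−1.602×10⁻¹⁹ C)·(7.54×10⁵, -9.97×10⁵, -5.74×10⁵) = (-1.21×10⁻¹³, 1.60×10⁻¹³, 9.20×10⁻¹⁴) N.
|a| = |F|/m = 2.204×10⁻¹³/1.883×10⁻²⁸ ≈ 1.17×10¹⁵ m/s².

|a| ≈ 1.17×10¹⁵ m/s²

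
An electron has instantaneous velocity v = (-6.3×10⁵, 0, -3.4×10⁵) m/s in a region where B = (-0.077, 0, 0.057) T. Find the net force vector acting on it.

F ≈ (0, -9.95×10⁻¹⁵, 0) N

v×B = (0, 6.21×10⁴, 0) N/C.
F = q v×B = (−1.602×10⁻¹⁹ C)·(0, 6.21×10⁴, 0) = (0, -9.95×10⁻¹⁵, 0) N.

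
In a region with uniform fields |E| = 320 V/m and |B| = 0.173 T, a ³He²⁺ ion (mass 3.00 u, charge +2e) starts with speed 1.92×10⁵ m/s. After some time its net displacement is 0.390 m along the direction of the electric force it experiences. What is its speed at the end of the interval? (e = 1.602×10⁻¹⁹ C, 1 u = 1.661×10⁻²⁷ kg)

v_f ≈ 2.30×10⁵ m/s

B does no work; ΔKE = |q|E d.
½mv_f² = ½mv₀² + |q|Ed = ½(4.983×10⁻²⁷)(1.92×10⁵)² + (3.204×10⁻¹⁹)(320)(0.390) ≈ 9.185×10⁻¹⁷ J + 3.999×10⁻¹⁷ J ≈ 1.318×10⁻¹⁶ J.
v_f = √(2·1.318×10⁻¹⁶/4.983×10⁻²⁷) ≈ 2.30×10⁵ m/s.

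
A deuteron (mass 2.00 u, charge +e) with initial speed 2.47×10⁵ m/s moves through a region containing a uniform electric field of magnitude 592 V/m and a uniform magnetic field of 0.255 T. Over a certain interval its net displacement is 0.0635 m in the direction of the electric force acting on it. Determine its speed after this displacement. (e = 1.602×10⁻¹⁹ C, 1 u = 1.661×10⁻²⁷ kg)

v_f ≈ 2.54×10⁵ m/s

B does no work; ΔKE = |q|E d.
½mv_f² = ½mv₀² + |q|Ed = ½(3.322×10⁻²⁷)(2.47×10⁵)² + (1.602×10⁻¹⁹)(592)(0.0635) ≈ 1.013×10⁻¹⁶ J + 6.022×10⁻¹⁸ J ≈ 1.074×10⁻¹⁶ J.
v_f = √(2·1.074×10⁻¹⁶/3.322×10⁻²⁷) ≈ 2.54×10⁵ m/s.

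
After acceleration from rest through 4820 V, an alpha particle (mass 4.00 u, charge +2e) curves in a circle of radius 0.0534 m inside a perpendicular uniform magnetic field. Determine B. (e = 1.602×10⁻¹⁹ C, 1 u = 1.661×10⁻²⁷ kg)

v = √(2|q|V/m) = √(2·3.204×10⁻¹⁹·4820/6.644×10⁻²⁷) ≈ 6.818×10⁵ m/s.
B = mv/(|q|r) = (6.644×10⁻²⁷)(6.818×10⁵)/((3.204×10⁻¹⁹)(0.0534)) ≈ 0.265 T.

B ≈ 0.265 T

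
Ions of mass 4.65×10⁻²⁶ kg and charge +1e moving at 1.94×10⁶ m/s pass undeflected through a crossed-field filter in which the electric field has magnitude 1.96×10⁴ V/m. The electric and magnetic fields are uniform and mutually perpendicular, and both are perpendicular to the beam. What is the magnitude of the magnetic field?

B = 0.0101 T

Balance of forces in the selector: qE = qvB ⇒ B = E/v.
B = 1.96×10⁴/1.94×10⁶ = 0.0101 T.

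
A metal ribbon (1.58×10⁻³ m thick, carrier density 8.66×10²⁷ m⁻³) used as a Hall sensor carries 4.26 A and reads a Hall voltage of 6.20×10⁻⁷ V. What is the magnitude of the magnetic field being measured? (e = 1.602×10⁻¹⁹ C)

From V_H = IB/(n e t), B = V_H n e t / I.
B = (6.20×10⁻⁷)(8.66×10²⁷)(1.602×10⁻¹⁹)(1.58×10⁻³)/4.26 ≈ 0.319 T.

B ≈ 0.319 T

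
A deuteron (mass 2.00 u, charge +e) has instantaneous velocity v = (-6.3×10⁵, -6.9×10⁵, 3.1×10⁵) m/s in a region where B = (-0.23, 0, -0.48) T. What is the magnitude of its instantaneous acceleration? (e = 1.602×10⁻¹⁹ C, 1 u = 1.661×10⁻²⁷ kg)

|a| ≈ 2.53×10¹³ m/s²

v×B = (3.31×10⁵, -3.74×10⁵, -1.59×10⁵) N/C.
F = q v×B = (1.602×10⁻¹⁹ C)·(3.31×10⁵, -3.74×10⁵, -1.59×10⁵) = (5.31×10⁻¹⁴, -5.99×10⁻¹⁴, -2.54×10⁻¹⁴) N.
|a| = |F|/m = 8.394×10⁻¹⁴/3.322×10⁻²⁷ ≈ 2.53×10¹³ m/s².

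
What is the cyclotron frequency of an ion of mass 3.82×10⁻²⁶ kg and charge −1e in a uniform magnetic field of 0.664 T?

f = |q|B/(2πm).
f = (1.602×10⁻¹⁹)(0.664)/(2π·3.82×10⁻²⁶) ≈ 4.43×10⁵ Hz.

f ≈ 4.43×10⁵ Hz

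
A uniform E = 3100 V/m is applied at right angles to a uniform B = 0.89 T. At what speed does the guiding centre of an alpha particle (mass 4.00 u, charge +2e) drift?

The steady drift has the magnetic force balancing the electric force, so v_d = E/B.
v_d = 3100/0.89 = 3500 m/s.

v_d ≈ 3500 m/s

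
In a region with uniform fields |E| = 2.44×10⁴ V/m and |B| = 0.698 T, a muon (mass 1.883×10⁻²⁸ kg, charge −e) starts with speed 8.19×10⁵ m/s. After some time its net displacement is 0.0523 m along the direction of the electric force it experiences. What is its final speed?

B does no work; ΔKE = |q|E d.
½mv_f² = ½mv₀² + |q|Ed = ½(1.883×10⁻²⁸)(8.19×10⁵)² + (1.602×10⁻¹⁹)(2.44×10⁴)(0.0523) ≈ 6.315×10⁻¹⁷ J + 2.044×10⁻¹⁶ J ≈ 2.676×10⁻¹⁶ J.
v_f = √(2·2.676×10⁻¹⁶/1.883×10⁻²⁸) ≈ 1.69×10⁶ m/s.

v_f ≈ 1.69×10⁶ m/s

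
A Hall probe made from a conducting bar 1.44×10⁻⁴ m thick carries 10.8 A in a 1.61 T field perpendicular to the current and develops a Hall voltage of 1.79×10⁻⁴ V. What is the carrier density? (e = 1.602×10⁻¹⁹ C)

n ≈ 4.21×10²⁷ m⁻³

From V_H = IB/(n e t), n = IB/(V_H e t).
n = (10.8)(1.61)/((1.79×10⁻⁴)(1.602×10⁻¹⁹)(1.44×10⁻⁴)) ≈ 4.21×10²⁷ m⁻³.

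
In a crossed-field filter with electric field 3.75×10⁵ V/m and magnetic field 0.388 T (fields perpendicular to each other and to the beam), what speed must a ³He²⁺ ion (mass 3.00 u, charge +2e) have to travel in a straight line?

For undeflected motion the electric and magnetic forces balance: qE = qvB.
v = E/B = 3.75×10⁵/0.388 = 9.66×10⁵ m/s.

v = 9.66×10⁵ m/s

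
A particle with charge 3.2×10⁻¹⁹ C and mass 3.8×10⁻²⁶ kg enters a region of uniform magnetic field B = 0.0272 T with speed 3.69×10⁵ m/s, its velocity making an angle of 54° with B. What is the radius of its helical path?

v⊥ = v sinθ = 3.69×10⁵·sin54° ≈ 2.985×10⁵ m/s.
r = m v⊥/(|q|B) = (3.8×10⁻²⁶)(2.985×10⁵)/((3.2×10⁻¹⁹)(0.0272)) ≈ 1.30 m.

r ≈ 1.30 m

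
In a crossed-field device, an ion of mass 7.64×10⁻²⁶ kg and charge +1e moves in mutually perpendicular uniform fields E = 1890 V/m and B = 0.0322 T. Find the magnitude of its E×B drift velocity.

v_d ≈ 5.87×10⁴ m/s

The steady drift has the magnetic force balancing the electric force, so v_d = E/B.
v_d = 1890/0.0322 = 5.87×10⁴ m/s.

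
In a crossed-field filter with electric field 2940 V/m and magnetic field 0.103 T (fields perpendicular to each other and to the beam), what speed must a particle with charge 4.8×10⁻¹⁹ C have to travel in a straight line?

Straight-line motion ⇒ electric and magnetic forces cancel, so E = vB.
v = E/B = 2940/0.103 = 2.85×10⁴ m/s.

v = 2.85×10⁴ m/s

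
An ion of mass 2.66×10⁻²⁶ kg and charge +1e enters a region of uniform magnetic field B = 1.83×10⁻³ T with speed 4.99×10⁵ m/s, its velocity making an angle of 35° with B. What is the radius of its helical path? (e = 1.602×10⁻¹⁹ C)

r ≈ 26.0 m

v⊥ = v sinθ = 4.99×10⁵·sin35° ≈ 2.862×10⁵ m/s.
r = m v⊥/(|q|B) = (2.66×10⁻²⁶)(2.862×10⁵)/((1.602×10⁻¹⁹)(1.83×10⁻³)) ≈ 26.0 m.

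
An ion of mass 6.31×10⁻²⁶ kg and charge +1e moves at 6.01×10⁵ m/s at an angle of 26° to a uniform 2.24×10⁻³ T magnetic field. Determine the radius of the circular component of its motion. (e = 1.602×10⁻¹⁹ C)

r ≈ 46.3 m

v⊥ = v sinθ = 6.01×10⁵·sin26° ≈ 2.635×10⁵ m/s.
r = m v⊥/(|q|B) = (6.31×10⁻²⁶)(2.635×10⁵)/((1.602×10⁻¹⁹)(2.24×10⁻³)) ≈ 46.3 m.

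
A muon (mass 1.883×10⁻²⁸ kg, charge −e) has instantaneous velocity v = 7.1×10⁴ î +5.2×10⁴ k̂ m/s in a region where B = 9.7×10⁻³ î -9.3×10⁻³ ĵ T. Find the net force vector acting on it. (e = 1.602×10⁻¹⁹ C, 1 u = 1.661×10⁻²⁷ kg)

v×B = (484, 504, -660) N/C.
F = q v×B = (−1.602×10⁻¹⁹ C)·(484, 504, -660) = (-7.75×10⁻¹⁷, -8.08×10⁻¹⁷, 1.06×10⁻¹⁶) N.

F ≈ (-7.75×10⁻¹⁷, -8.08×10⁻¹⁷, 1.06×10⁻¹⁶) N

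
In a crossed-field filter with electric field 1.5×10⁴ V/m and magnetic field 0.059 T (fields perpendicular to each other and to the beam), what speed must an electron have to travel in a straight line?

v = 2.5×10⁵ m/s

For undeflected motion the electric and magnetic forces balance: qE = qvB.
v = E/B = 1.5×10⁴/0.059 = 2.5×10⁵ m/s.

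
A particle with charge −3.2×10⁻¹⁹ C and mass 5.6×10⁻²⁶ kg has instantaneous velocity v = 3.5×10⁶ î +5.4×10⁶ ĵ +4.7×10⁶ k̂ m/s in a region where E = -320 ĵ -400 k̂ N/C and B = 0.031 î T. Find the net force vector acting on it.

F ≈ (0, -4.65×10⁻¹⁴, 5.37×10⁻¹⁴) N

v×B = (0, 1.46×10⁵, -1.67×10⁵) N/C.
E + v×B = (0, 1.45×10⁵, -1.68×10⁵) N/C.
F = q(E + v×B) = (−3.2×10⁻¹⁹ C)·(0, 1.45×10⁵, -1.68×10⁵) = (0, -4.65×10⁻¹⁴, 5.37×10⁻¹⁴) N.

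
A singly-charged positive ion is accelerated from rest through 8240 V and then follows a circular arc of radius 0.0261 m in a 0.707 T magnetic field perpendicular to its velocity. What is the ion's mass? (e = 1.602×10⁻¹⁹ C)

Combine |q|V = ½mv² and r = mv/(|q|B): eliminate v to get m = qB²r²/(2V).
m = (1.602×10⁻¹⁹)(0.707)²(0.0261)²/(2·8240) ≈ 3.31×10⁻²⁷ kg.

m ≈ 3.31×10⁻²⁷ kg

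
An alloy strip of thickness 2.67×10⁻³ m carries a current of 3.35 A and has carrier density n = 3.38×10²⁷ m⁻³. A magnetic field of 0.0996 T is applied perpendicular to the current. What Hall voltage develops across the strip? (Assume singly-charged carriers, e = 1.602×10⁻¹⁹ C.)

V_H ≈ 2.31×10⁻⁷ V

V_H = IB/(n e t).
V_H = (3.35)(0.0996)/((3.38×10²⁷)(1.602×10⁻¹⁹)(2.67×10⁻³)) ≈ 2.31×10⁻⁷ V.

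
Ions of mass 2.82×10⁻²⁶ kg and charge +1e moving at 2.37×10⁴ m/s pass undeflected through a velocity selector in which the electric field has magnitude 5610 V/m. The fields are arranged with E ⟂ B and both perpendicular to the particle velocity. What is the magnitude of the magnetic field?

B = 0.237 T

Balance of forces in the selector: qE = qvB ⇒ B = E/v.
B = 5610/2.37×10⁴ = 0.237 T.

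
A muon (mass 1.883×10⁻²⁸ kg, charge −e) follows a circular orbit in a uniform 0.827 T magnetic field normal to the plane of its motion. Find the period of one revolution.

T ≈ 8.93×10⁻⁹ s

The cyclotron period depends only on m, q, B: T = 2πm/(|q|B).
T = 2π(1.883×10⁻²⁸)/((1.602×10⁻¹⁹)(0.827)) ≈ 8.93×10⁻⁹ s.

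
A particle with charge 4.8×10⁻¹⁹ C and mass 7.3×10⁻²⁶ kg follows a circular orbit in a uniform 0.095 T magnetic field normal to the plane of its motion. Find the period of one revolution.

T ≈ 1.0×10⁻⁵ s

The cyclotron period depends only on m, q, B: T = 2πm/(|q|B).
T = 2π(7.3×10⁻²⁶)/((4.8×10⁻¹⁹)(0.095)) ≈ 1.0×10⁻⁵ s.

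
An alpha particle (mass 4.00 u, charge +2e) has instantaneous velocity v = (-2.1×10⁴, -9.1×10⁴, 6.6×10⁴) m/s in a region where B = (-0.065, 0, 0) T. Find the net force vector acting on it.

F ≈ (0, -1.37×10⁻¹⁵, -1.90×10⁻¹⁵) N

v×B = (0, -4290, -5920) N/C.
F = q v×B = (3.204×10⁻¹⁹ C)·(0, -4290, -5920) = (0, -1.37×10⁻¹⁵, -1.90×10⁻¹⁵) N.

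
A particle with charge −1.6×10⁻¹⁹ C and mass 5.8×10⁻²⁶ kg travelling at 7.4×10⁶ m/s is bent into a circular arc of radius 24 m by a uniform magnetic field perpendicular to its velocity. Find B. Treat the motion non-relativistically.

From |q|vB = mv²/r, B = mv/(|q|r).
B = (5.8×10⁻²⁶)(7.4×10⁶)/((1.6×10⁻¹⁹)(24)) ≈ 0.11 T.

B ≈ 0.11 T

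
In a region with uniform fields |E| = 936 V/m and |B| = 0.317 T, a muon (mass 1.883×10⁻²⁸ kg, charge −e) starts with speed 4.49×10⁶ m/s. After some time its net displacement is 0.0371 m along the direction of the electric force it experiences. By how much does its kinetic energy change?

ΔKE ≈ 5.56×10⁻¹⁸ J

The magnetic force is always ⟂ v and does no work; only the electric force changes KE.
ΔKE = F_E · d = |q|E d = (1.602×10⁻¹⁹)(936)(0.0371) ≈ 5.56×10⁻¹⁸ J.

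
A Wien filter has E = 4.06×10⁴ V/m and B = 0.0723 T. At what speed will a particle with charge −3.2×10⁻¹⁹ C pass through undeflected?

v = 5.62×10⁵ m/s

Zero net Lorentz force requires |qE| = |q v×B|, i.e. E = vB.
v = E/B = 4.06×10⁴/0.0723 = 5.62×10⁵ m/s.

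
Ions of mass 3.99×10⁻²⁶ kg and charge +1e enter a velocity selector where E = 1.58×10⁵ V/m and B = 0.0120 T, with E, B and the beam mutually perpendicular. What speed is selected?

v = 1.32×10⁷ m/s

Zero net Lorentz force requires |qE| = |q v×B|, i.e. E = vB.
v = E/B = 1.58×10⁵/0.0120 = 1.32×10⁷ m/s.
The result is independent of the particle's charge and mass.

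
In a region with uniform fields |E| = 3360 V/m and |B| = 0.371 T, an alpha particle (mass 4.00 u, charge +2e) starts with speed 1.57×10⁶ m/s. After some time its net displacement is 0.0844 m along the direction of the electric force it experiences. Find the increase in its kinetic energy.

ΔKE ≈ 9.09×10⁻¹⁷ J

The magnetic force is always ⟂ v and does no work; only the electric force changes KE.
ΔKE = F_E · d = |q|E d = (3.204×10⁻¹⁹)(3360)(0.0844) ≈ 9.09×10⁻¹⁷ J.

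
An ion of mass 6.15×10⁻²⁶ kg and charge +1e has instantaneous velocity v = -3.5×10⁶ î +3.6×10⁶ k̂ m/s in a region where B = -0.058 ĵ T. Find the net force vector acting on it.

v×B = (2.09×10⁵, 0, 2.03×10⁵) N/C.
F = q v×B = (1.602×10⁻¹⁹ C)·(2.09×10⁵, 0, 2.03×10⁵) = (3.34×10⁻¹⁴, 0, 3.25×10⁻¹⁴) N.

F ≈ (3.34×10⁻¹⁴, 0, 3.25×10⁻¹⁴) N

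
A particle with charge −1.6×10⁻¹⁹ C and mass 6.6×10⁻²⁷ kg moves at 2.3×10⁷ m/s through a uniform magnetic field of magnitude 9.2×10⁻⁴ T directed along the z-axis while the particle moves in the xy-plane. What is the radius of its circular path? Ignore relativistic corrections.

r ≈ 1000 m

The magnetic force provides the centripetal force: |q|vB = mv²/r.
r = mv/(|q|B) = (6.6×10⁻²⁷)(2.3×10⁷)/((1.6×10⁻¹⁹)(9.2×10⁻⁴)) ≈ 1000 m.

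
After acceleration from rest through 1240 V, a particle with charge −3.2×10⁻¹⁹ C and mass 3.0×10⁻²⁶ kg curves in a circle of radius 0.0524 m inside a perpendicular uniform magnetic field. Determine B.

v = √(2|q|V/m) = √(2·3.2×10⁻¹⁹·1240/3.0×10⁻²⁶) ≈ 1.626×10⁵ m/s.
B = mv/(|q|r) = (3.0×10⁻²⁶)(1.626×10⁵)/((3.2×10⁻¹⁹)(0.0524)) ≈ 0.291 T.

B ≈ 0.291 T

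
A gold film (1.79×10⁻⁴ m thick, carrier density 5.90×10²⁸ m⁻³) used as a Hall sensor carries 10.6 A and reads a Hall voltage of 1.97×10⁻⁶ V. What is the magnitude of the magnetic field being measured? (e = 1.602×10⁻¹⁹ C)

From V_H = IB/(n e t), B = V_H n e t / I.
B = (1.97×10⁻⁶)(5.90×10²⁸)(1.602×10⁻¹⁹)(1.79×10⁻⁴)/10.6 ≈ 0.314 T.

B ≈ 0.314 T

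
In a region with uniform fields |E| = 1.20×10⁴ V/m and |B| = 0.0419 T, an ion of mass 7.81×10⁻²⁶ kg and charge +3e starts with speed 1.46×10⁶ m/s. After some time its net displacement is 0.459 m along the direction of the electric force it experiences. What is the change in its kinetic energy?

The magnetic force is always ⟂ v and does no work; only the electric force changes KE.
ΔKE = F_E · d = |q|E d = (4.806×10⁻¹⁹)(1.20×10⁴)(0.459) ≈ 2.65×10⁻¹⁵ J.

ΔKE ≈ 2.65×10⁻¹⁵ J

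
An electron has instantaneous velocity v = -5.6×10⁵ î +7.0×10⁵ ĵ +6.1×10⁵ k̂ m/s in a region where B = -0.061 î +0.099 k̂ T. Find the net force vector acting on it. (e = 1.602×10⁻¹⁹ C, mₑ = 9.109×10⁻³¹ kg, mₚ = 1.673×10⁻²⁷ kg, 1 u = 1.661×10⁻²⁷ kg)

F ≈ (-1.11×10⁻¹⁴, -2.92×10⁻¹⁵, -6.84×10⁻¹⁵) N

v×B = (6.93×10⁴, 1.82×10⁴, 4.27×10⁴) N/C.
F = q v×B = (−1.602×10⁻¹⁹ C)·(6.93×10⁴, 1.82×10⁴, 4.27×10⁴) = (-1.11×10⁻¹⁴, -2.92×10⁻¹⁵, -6.84×10⁻¹⁵) N.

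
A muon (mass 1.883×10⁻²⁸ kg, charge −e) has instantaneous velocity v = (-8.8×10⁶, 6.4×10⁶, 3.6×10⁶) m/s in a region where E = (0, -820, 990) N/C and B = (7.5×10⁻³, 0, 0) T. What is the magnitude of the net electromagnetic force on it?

|F| ≈ 8.62×10⁻¹⁵ N

v×B = (0, 2.70×10⁴, -4.80×10⁴) N/C.
E + v×B = (0, 2.62×10⁴, -4.70×10⁴) N/C.
F = q(E + v×B) = (−1.602×10⁻¹⁹ C)·(0, 2.62×10⁴, -4.70×10⁴) = (0, -4.19×10⁻¹⁵, 7.53×10⁻¹⁵) N.
|F| = 8.62×10⁻¹⁵ N.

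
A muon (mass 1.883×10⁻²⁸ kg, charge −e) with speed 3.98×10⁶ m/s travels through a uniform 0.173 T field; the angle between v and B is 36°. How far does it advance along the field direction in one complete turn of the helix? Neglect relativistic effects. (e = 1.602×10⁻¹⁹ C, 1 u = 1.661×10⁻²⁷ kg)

v∥ = v cosθ = 3.98×10⁶·cos36° ≈ 3.220×10⁶ m/s.
T = 2πm/(|q|B) = 2π(1.883×10⁻²⁸)/((1.602×10⁻¹⁹)(0.173)) ≈ 4.269×10⁻⁸ s.
pitch = v∥ T = (3.220×10⁶)(4.269×10⁻⁸) ≈ 0.137 m.

p ≈ 0.137 m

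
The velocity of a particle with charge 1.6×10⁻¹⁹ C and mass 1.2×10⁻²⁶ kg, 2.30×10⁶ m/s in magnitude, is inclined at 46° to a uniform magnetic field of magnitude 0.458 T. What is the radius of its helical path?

r ≈ 0.271 m

v⊥ = v sinθ = 2.30×10⁶·sin46° ≈ 1.654×10⁶ m/s.
r = m v⊥/(|q|B) = (1.2×10⁻²⁶)(1.654×10⁶)/((1.6×10⁻¹⁹)(0.458)) ≈ 0.271 m.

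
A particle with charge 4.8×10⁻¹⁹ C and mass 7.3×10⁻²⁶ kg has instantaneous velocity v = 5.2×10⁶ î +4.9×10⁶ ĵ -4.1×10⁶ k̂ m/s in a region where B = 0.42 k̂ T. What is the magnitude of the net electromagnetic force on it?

v×B = (2.06×10⁶, -2.18×10⁶, 0) N/C.
F = q v×B = (4.8×10⁻¹⁹ C)·(2.06×10⁶, -2.18×10⁶, 0) = (9.88×10⁻¹³, -1.05×10⁻¹², 0) N.
|F| = 1.44×10⁻¹² N.

|F| ≈ 1.44×10⁻¹² N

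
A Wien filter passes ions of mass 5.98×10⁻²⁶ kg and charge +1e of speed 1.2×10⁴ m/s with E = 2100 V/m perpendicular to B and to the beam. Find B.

Balance of forces in the selector: qE = qvB ⇒ B = E/v.
B = 2100/1.2×10⁴ = 0.17 T.

B = 0.17 T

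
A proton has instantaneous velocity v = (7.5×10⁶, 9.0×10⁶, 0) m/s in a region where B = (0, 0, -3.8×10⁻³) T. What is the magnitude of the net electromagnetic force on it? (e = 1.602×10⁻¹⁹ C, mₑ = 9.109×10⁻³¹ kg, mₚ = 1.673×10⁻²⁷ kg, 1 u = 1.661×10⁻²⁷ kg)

|F| ≈ 7.13×10⁻¹⁵ N

v×B = (-3.42×10⁴, 2.85×10⁴, 0) N/C.
F = q v×B = (1.602×10⁻¹⁹ C)·(-3.42×10⁴, 2.85×10⁴, 0) = (-5.48×10⁻¹⁵, 4.57×10⁻¹⁵, 0) N.
|F| = 7.13×10⁻¹⁵ N.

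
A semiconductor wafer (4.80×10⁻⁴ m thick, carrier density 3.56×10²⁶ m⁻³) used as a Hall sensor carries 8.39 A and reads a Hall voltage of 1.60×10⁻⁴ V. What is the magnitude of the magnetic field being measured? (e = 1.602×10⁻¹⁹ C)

B ≈ 0.522 T

From V_H = IB/(n e t), B = V_H n e t / I.
B = (1.60×10⁻⁴)(3.56×10²⁶)(1.602×10⁻¹⁹)(4.80×10⁻⁴)/8.39 ≈ 0.522 T.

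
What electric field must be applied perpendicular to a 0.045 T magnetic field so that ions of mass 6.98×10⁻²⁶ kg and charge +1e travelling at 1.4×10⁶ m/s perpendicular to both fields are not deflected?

E = 6.3×10⁴ V/m

For straight-line motion qE = qvB, so E = vB.
E = 1.4×10⁶ × 0.045 = 6.3×10⁴ V/m.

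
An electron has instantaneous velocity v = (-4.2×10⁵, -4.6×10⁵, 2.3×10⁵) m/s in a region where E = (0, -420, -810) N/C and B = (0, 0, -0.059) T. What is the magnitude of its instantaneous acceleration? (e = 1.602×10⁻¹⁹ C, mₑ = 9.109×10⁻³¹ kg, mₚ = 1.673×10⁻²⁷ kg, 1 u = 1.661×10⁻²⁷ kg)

v×B = (2.71×10⁴, -2.48×10⁴, 0) N/C.
E + v×B = (2.71×10⁴, -2.52×10⁴, -810) N/C.
F = q(E + v×B) = (−1.602×10⁻¹⁹ C)·(2.71×10⁴, -2.52×10⁴, -810) = (-4.35×10⁻¹⁵, 4.04×10⁻¹⁵, 1.30×10⁻¹⁶) N.
|a| = |F|/m = 5.934×10⁻¹⁵/9.109×10⁻³¹ ≈ 6.51×10¹⁵ m/s².

|a| ≈ 6.51×10¹⁵ m/s²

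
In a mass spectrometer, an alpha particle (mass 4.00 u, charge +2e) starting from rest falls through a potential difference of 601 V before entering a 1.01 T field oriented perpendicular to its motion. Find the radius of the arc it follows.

Acceleration: |q|V = ½mv² ⇒ v = √(2|q|V/m) = √(2·3.204×10⁻¹⁹·601/6.644×10⁻²⁷) ≈ 2.408×10⁵ m/s.
In the field: r = mv/(|q|B) = (6.644×10⁻²⁷)(2.408×10⁵)/((3.204×10⁻¹⁹)(1.01)) ≈ 4.94×10⁻³ m.

r ≈ 4.94×10⁻³ m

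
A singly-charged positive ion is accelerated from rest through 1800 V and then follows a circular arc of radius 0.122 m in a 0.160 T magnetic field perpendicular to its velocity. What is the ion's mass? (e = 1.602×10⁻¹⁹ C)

m ≈ 1.70×10⁻²⁶ kg

Combine |q|V = ½mv² and r = mv/(|q|B): eliminate v to get m = qB²r²/(2V).
m = (1.602×10⁻¹⁹)(0.160)²(0.122)²/(2·1800) ≈ 1.70×10⁻²⁶ kg.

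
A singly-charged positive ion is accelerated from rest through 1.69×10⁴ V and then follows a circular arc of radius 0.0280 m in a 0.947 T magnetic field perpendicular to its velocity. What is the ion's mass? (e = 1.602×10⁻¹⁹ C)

m ≈ 3.33×10⁻²⁷ kg

Combine |q|V = ½mv² and r = mv/(|q|B): eliminate v to get m = qB²r²/(2V).
m = (1.602×10⁻¹⁹)(0.947)²(0.0280)²/(2·1.69×10⁴) ≈ 3.33×10⁻²⁷ kg.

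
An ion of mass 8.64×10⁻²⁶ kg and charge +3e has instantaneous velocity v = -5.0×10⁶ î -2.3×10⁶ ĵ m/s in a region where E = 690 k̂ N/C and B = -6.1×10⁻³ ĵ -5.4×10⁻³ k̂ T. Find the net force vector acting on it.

v×B = (1.24×10⁴, -2.70×10⁴, 3.05×10⁴) N/C.
E + v×B = (1.24×10⁴, -2.70×10⁴, 3.12×10⁴) N/C.
F = q(E + v×B) = (4.806×10⁻¹⁹ C)·(1.24×10⁴, -2.70×10⁴, 3.12×10⁴) = (5.97×10⁻¹⁵, -1.30×10⁻¹⁴, 1.50×10⁻¹⁴) N.

F ≈ (5.97×10⁻¹⁵, -1.30×10⁻¹⁴, 1.50×10⁻¹⁴) N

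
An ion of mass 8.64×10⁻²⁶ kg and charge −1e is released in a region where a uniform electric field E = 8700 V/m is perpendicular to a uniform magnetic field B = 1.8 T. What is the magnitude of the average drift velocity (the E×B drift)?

In crossed fields the guiding centre drifts at v_d = |E×B|/B² = E/B, independent of charge and mass.
v_d = 8700/1.8 = 4800 m/s.

v_d ≈ 4800 m/s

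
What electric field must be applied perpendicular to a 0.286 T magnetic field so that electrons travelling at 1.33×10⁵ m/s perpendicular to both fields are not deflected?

E = 3.80×10⁴ V/m

For straight-line motion qE = qvB, so E = vB.
E = 1.33×10⁵ × 0.286 = 3.80×10⁴ V/m.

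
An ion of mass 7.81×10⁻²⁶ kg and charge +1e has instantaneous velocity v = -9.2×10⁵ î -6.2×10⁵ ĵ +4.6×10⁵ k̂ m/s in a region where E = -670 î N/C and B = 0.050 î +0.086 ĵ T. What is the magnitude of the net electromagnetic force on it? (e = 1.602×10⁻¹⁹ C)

v×B = (-3.96×10⁴, 2.30×10⁴, -4.81×10⁴) N/C.
E + v×B = (-4.02×10⁴, 2.30×10⁴, -4.81×10⁴) N/C.
F = q(E + v×B) = (1.602×10⁻¹⁹ C)·(-4.02×10⁴, 2.30×10⁴, -4.81×10⁴) = (-6.44×10⁻¹⁵, 3.68×10⁻¹⁵, -7.71×10⁻¹⁵) N.
|F| = 1.07×10⁻¹⁴ N.

|F| ≈ 1.07×10⁻¹⁴ N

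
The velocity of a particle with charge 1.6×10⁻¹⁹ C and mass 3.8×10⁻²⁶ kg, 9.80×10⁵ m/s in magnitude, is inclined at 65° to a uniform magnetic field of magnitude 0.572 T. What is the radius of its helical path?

r ≈ 0.369 m

v⊥ = v sinθ = 9.80×10⁵·sin65° ≈ 8.882×10⁵ m/s.
r = m v⊥/(|q|B) = (3.8×10⁻²⁶)(8.882×10⁵)/((1.6×10⁻¹⁹)(0.572)) ≈ 0.369 m.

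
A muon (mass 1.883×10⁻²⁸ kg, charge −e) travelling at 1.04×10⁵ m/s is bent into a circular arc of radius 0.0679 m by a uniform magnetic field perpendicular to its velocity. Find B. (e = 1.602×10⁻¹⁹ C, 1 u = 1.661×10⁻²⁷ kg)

B ≈ 1.80×10⁻³ T

From |q|vB = mv²/r, B = mv/(|q|r).
B = (1.883×10⁻²⁸)(1.04×10⁵)/((1.602×10⁻¹⁹)(0.0679)) ≈ 1.80×10⁻³ T.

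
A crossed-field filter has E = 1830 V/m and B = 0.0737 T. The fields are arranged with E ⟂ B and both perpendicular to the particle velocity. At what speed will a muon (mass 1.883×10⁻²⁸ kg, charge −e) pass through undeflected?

v = 2.48×10⁴ m/s

Zero net Lorentz force requires |qE| = |q v×B|, i.e. E = vB.
v = E/B = 1830/0.0737 = 2.48×10⁴ m/s.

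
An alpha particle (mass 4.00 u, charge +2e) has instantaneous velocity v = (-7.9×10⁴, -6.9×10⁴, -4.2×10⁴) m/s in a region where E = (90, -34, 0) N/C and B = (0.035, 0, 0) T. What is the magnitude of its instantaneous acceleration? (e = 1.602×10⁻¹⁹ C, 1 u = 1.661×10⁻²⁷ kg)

v×B = (0, -1470, 2420) N/C.
E + v×B = (90.0, -1500, 2420) N/C.
F = q(E + v×B) = (3.204×10⁻¹⁹ C)·(90.0, -1500, 2420) = (2.88×10⁻¹⁷, -4.82×10⁻¹⁶, 7.74×10⁻¹⁶) N.
|a| = |F|/m = 9.120×10⁻¹⁶/6.644×10⁻²⁷ ≈ 1.37×10¹¹ m/s².

|a| ≈ 1.37×10¹¹ m/s²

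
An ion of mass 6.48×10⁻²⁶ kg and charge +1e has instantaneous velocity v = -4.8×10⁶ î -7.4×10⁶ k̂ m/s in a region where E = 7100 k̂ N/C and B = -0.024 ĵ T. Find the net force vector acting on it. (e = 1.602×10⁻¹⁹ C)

v×B = (-1.78×10⁵, 0, 1.15×10⁵) N/C.
E + v×B = (-1.78×10⁵, 0, 1.22×10⁵) N/C.
F = q(E + v×B) = (1.602×10⁻¹⁹ C)·(-1.78×10⁵, 0, 1.22×10⁵) = (-2.85×10⁻¹⁴, 0, 1.96×10⁻¹⁴) N.

F ≈ (-2.85×10⁻¹⁴, 0, 1.96×10⁻¹⁴) N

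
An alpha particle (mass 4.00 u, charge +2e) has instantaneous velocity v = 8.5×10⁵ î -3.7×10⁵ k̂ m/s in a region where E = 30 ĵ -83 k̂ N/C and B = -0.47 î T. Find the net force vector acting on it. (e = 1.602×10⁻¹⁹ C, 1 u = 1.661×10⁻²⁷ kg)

v×B = (0, 1.74×10⁵, 0) N/C.
E + v×B = (0, 1.74×10⁵, -83.0) N/C.
F = q(E + v×B) = (3.204×10⁻¹⁹ C)·(0, 1.74×10⁵, -83.0) = (0, 5.57×10⁻¹⁴, -2.66×10⁻¹⁷) N.

F ≈ (0, 5.57×10⁻¹⁴, -2.66×10⁻¹⁷) N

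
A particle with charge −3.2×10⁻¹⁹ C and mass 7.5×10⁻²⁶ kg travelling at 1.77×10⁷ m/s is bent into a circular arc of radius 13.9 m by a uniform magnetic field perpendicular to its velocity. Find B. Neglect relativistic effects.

B ≈ 0.298 T

From |q|vB = mv²/r, B = mv/(|q|r).
B = (7.5×10⁻²⁶)(1.77×10⁷)/((3.2×10⁻¹⁹)(13.9)) ≈ 0.298 T.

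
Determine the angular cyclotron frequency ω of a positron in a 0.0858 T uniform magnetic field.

ω = |q|B/m.
ω = (1.602×10⁻¹⁹)(0.0858)/9.109×10⁻³¹ ≈ 1.51×10¹⁰ rad/s.

ω ≈ 1.51×10¹⁰ rad/s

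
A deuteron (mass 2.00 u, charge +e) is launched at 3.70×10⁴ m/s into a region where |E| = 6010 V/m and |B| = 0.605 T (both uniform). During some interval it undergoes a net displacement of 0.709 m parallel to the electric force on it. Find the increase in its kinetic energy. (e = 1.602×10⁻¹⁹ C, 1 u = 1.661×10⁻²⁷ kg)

ΔKE ≈ 6.83×10⁻¹⁶ J

The magnetic force is always ⟂ v and does no work; only the electric force changes KE.
ΔKE = F_E · d = |q|E d = (1.602×10⁻¹⁹)(6010)(0.709) ≈ 6.83×10⁻¹⁶ J.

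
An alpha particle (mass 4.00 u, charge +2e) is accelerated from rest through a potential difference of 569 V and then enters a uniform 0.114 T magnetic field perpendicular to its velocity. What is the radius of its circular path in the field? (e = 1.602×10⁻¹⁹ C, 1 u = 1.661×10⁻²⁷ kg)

Acceleration: |q|V = ½mv² ⇒ v = √(2|q|V/m) = √(2·3.204×10⁻¹⁹·569/6.644×10⁻²⁷) ≈ 2.343×10⁵ m/s.
In the field: r = mv/(|q|B) = (6.644×10⁻²⁷)(2.343×10⁵)/((3.204×10⁻¹⁹)(0.114)) ≈ 0.0426 m.

r ≈ 0.0426 m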